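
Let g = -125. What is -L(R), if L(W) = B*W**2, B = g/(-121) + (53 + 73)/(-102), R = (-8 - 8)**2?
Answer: 27262976/2057 ≈ 13254.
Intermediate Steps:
R = 256 (R = (-16)**2 = 256)
B = -416/2057 (B = -125/(-121) + (53 + 73)/(-102) = -125*(-1/121) + 126*(-1/102) = 125/121 - 21/17 = -416/2057 ≈ -0.20224)
L(W) = -416*W**2/2057
-L(R) = -(-416)*256**2/2057 = -(-416)*65536/2057 = -1*(-27262976/2057) = 27262976/2057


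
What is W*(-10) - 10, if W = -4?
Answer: 30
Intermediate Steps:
W*(-10) - 10 = -4*(-10) - 10 = 40 - 10 = 30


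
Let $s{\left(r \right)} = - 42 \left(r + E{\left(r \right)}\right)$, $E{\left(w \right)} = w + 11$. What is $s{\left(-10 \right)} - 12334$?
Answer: $-11956$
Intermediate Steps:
$E{\left(w \right)} = 11 + w$
$s{\left(r \right)} = -462 - 84 r$ ($s{\left(r \right)} = - 42 \left(r + \left(11 + r\right)\right) = - 42 \left(11 + 2 r\right) = -462 - 84 r$)
$s{\left(-10 \right)} - 12334 = \left(-462 - -840\right) - 12334 = \left(-462 + 840\right) - 12334 = 378 - 12334 = -11956$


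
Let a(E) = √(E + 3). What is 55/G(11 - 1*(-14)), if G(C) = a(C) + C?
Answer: 1375/597 - 110*√7/597 ≈ 1.8157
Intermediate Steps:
a(E) = √(3 + E)
G(C) = C + √(3 + C) (G(C) = √(3 + C) + C = C + √(3 + C))
55/G(11 - 1*(-14)) = 55/((11 - 1*(-14)) + √(3 + (11 - 1*(-14)))) = 55/((11 + 14) + √(3 + (11 + 14))) = 55/(25 + √(3 + 25)) = 55/(25 + √28) = 55/(25 + 2*√7)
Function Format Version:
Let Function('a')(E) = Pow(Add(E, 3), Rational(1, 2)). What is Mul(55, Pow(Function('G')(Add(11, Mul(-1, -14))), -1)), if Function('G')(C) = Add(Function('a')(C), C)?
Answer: Add(Rational(1375, 597), Mul(Rational(-110, 597), Pow(7, Rational(1, 2)))) ≈ 1.8157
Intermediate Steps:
Function('a')(E) = Pow(Add(3, E), Rational(1, 2))
Function('G')(C) = Add(C, Pow(Add(3, C), Rational(1, 2))) (Function('G')(C) = Add(Pow(Add(3, C), Rational(1, 2)), C) = Add(C, Pow(Add(3, C), Rational(1, 2))))
Mul(55, Pow(Function('G')(Add(11, Mul(-1, -14))), -1)) = Mul(55, Pow(Add(Add(11, Mul(-1, -14)), Pow(Add(3, Add(11, Mul(-1, -14))), Rational(1, 2))), -1)) = Mul(55, Pow(Add(Add(11, 14), Pow(Add(3, Add(11, 14)), Rational(1, 2))), -1)) = Mul(55, Pow(Add(25, Pow(Add(3, 25), Rational(1, 2))), -1)) = Mul(55, Pow(Add(25, Pow(28, Rational(1, 2))), -1)) = Mul(55, Pow(Add(25, Mul(2, Pow(7, Rational(1, 2)))), -1))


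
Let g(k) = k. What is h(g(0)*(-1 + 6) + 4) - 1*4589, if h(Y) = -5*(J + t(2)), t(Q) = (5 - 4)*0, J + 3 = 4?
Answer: -4594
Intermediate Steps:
J = 1 (J = -3 + 4 = 1)
t(Q) = 0 (t(Q) = 1*0 = 0)
h(Y) = -5 (h(Y) = -5*(1 + 0) = -5*1 = -5)
h(g(0)*(-1 + 6) + 4) - 1*4589 = -5 - 1*4589 = -5 - 4589 = -4594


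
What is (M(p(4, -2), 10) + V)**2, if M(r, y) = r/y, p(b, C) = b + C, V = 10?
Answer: 2601/25 ≈ 104.04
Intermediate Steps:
p(b, C) = C + b
(M(p(4, -2), 10) + V)**2 = ((-2 + 4)/10 + 10)**2 = (2*(1/10) + 10)**2 = (1/5 + 10)**2 = (51/5)**2 = 2601/25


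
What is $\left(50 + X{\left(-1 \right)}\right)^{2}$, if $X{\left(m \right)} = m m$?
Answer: $2601$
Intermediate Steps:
$X{\left(m \right)} = m^{2}$
$\left(50 + X{\left(-1 \right)}\right)^{2} = \left(50 + \left(-1\right)^{2}\right)^{2} = \left(50 + 1\right)^{2} = 51^{2} = 2601$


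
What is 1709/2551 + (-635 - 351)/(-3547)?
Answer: 8577109/9048397 ≈ 0.94792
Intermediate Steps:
1709/2551 + (-635 - 351)/(-3547) = 1709*(1/2551) - 986*(-1/3547) = 1709/2551 + 986/3547 = 8577109/9048397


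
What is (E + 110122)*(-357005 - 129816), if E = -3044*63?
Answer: 39748934650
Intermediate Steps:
E = -191772
(E + 110122)*(-357005 - 129816) = (-191772 + 110122)*(-357005 - 129816) = -81650*(-486821) = 39748934650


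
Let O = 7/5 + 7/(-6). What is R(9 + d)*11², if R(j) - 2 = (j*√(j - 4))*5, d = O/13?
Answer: 242 + 425557*√763230/30420 ≈ 12464.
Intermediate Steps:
O = 7/30 (O = 7*(⅕) + 7*(-⅙) = 7/5 - 7/6 = 7/30 ≈ 0.23333)
d = 7/390 (d = (7/30)/13 = (7/30)*(1/13) = 7/390 ≈ 0.017949)
R(j) = 2 + 5*j*√(-4 + j) (R(j) = 2 + (j*√(j - 4))*5 = 2 + (j*√(-4 + j))*5 = 2 + 5*j*√(-4 + j))
R(9 + d)*11² = (2 + 5*(9 + 7/390)*√(-4 + (9 + 7/390)))*11² = (2 + 5*(3517/390)*√(-4 + 3517/390))*121 = (2 + 5*(3517/390)*√(1957/390))*121 = (2 + 5*(3517/390)*(√763230/390))*121 = (2 + 3517*√763230/30420)*121 = 242 + 425557*√763230/30420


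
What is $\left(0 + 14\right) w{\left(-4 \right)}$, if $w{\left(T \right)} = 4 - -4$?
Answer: $112$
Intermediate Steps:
$w{\left(T \right)} = 8$ ($w{\left(T \right)} = 4 + 4 = 8$)
$\left(0 + 14\right) w{\left(-4 \right)} = \left(0 + 14\right) 8 = 14 \cdot 8 = 112$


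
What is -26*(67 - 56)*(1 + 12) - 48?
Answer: -3766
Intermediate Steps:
-26*(67 - 56)*(1 + 12) - 48 = -286*13 - 48 = -26*143 - 48 = -3718 - 48 = -3766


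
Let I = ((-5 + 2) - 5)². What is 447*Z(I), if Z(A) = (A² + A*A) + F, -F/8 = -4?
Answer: 3676128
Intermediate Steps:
F = 32 (F = -8*(-4) = 32)
I = 64 (I = (-3 - 5)² = (-8)² = 64)
Z(A) = 32 + 2*A² (Z(A) = (A² + A*A) + 32 = (A² + A²) + 32 = 2*A² + 32 = 32 + 2*A²)
447*Z(I) = 447*(32 + 2*64²) = 447*(32 + 2*4096) = 447*(32 + 8192) = 447*8224 = 3676128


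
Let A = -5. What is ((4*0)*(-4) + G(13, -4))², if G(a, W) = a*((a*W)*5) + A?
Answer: 11458225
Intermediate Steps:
G(a, W) = -5 + 5*W*a² (G(a, W) = a*((a*W)*5) - 5 = a*((W*a)*5) - 5 = a*(5*W*a) - 5 = 5*W*a² - 5 = -5 + 5*W*a²)
((4*0)*(-4) + G(13, -4))² = ((4*0)*(-4) + (-5 + 5*(-4)*13²))² = (0*(-4) + (-5 + 5*(-4)*169))² = (0 + (-5 - 3380))² = (0 - 3385)² = (-3385)² = 11458225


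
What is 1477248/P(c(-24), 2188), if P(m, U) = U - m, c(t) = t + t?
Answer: 369312/559 ≈ 660.67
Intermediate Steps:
c(t) = 2*t
1477248/P(c(-24), 2188) = 1477248/(2188 - 2*(-24)) = 1477248/(2188 - 1*(-48)) = 1477248/(2188 + 48) = 1477248/2236 = 1477248*(1/2236) = 369312/559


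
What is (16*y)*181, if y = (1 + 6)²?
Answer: 141904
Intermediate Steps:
y = 49 (y = 7² = 49)
(16*y)*181 = (16*49)*181 = 784*181 = 141904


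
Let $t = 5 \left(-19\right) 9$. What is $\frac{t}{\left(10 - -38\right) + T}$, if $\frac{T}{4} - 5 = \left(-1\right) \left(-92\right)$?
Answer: $- \frac{855}{436} \approx -1.961$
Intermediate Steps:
$t = -855$ ($t = \left(-95\right) 9 = -855$)
$T = 388$ ($T = 20 + 4 \left(\left(-1\right) \left(-92\right)\right) = 20 + 4 \cdot 92 = 20 + 368 = 388$)
$\frac{t}{\left(10 - -38\right) + T} = - \frac{855}{\left(10 - -38\right) + 388} = - \frac{855}{\left(10 + 38\right) + 388} = - \frac{855}{48 + 388} = - \frac{855}{436}$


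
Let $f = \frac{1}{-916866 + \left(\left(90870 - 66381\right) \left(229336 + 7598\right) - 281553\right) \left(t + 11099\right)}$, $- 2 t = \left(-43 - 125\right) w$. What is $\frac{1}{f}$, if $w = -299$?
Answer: $-81326567256807$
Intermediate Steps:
$t = -25116$ ($t = - \frac{\left(-43 - 125\right) \left(-299\right)}{2} = - \frac{\left(-168\right) \left(-299\right)}{2} = \left(- \frac{1}{2}\right) 50232 = -25116$)
$f = - \frac{1}{81326567256807}$ ($f = \frac{1}{-916866 + \left(\left(90870 - 66381\right) \left(229336 + 7598\right) - 281553\right) \left(-25116 + 11099\right)} = \frac{1}{-916866 + \left(24489 \cdot 236934 - 281553\right) \left(-14017\right)} = \frac{1}{-916866 + \left(5802276726 - 281553\right) \left(-14017\right)} = \frac{1}{-916866 + 5801995173 \left(-14017\right)} = \frac{1}{-916866 - 81326566339941} = \frac{1}{-81326567256807} = - \frac{1}{81326567256807} \approx -1.2296 \cdot 10^{-14}$)
$\frac{1}{f} = \frac{1}{- \frac{1}{81326567256807}} = -81326567256807$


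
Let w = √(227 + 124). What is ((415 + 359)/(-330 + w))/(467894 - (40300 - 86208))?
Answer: -14190/3098482961 - 129*√39/3098482961 ≈ -4.8397e-6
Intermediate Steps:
w = 3*√39 (w = √351 = 3*√39 ≈ 18.735)
((415 + 359)/(-330 + w))/(467894 - (40300 - 86208)) = ((415 + 359)/(-330 + 3*√39))/(467894 - (40300 - 86208)) = (774/(-330 + 3*√39))/(467894 - 1*(-45908)) = (774/(-330 + 3*√39))/(467894 + 45908) = (774/(-330 + 3*√39))/513802 = (774/(-330 + 3*√39))*(1/513802) = 387/(256901*(-330 + 3*√39))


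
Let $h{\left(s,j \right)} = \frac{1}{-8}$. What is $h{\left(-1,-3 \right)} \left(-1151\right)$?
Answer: $\frac{1151}{8} \approx 143.88$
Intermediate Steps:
$h{\left(s,j \right)} = - \frac{1}{8}$
$h{\left(-1,-3 \right)} \left(-1151\right) = \left(- \frac{1}{8}\right) \left(-1151\right) = \frac{1151}{8}$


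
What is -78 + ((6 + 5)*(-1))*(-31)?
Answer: 263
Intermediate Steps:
-78 + ((6 + 5)*(-1))*(-31) = -78 + (11*(-1))*(-31) = -78 - 11*(-31) = -78 + 341 = 263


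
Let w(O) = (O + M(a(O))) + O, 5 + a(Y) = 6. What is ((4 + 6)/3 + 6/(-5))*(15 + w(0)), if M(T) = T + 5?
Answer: 224/5 ≈ 44.800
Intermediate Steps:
a(Y) = 1 (a(Y) = -5 + 6 = 1)
M(T) = 5 + T
w(O) = 6 + 2*O (w(O) = (O + (5 + 1)) + O = (O + 6) + O = (6 + O) + O = 6 + 2*O)
((4 + 6)/3 + 6/(-5))*(15 + w(0)) = ((4 + 6)/3 + 6/(-5))*(15 + (6 + 2*0)) = (10*(⅓) + 6*(-⅕))*(15 + (6 + 0)) = (10/3 - 6/5)*(15 + 6) = (32/15)*21 = 224/5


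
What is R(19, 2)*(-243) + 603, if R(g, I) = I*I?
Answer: -369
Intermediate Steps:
R(g, I) = I²
R(19, 2)*(-243) + 603 = 2²*(-243) + 603 = 4*(-243) + 603 = -972 + 603 = -369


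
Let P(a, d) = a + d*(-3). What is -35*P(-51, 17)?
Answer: 3570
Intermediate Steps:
P(a, d) = a - 3*d
-35*P(-51, 17) = -35*(-51 - 3*17) = -35*(-51 - 51) = -35*(-102) = 3570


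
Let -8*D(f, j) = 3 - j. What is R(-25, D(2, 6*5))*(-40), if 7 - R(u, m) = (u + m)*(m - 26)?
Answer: 154325/8 ≈ 19291.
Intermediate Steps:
D(f, j) = -3/8 + j/8 (D(f, j) = -(3 - j)/8 = -3/8 + j/8)
R(u, m) = 7 - (-26 + m)*(m + u) (R(u, m) = 7 - (u + m)*(m - 26) = 7 - (m + u)*(-26 + m) = 7 - (-26 + m)*(m + u))
R(-25, D(2, 6*5))*(-40) = (7 - (-3/8 + (6*5)/8)**2 + 26*(-3/8 + (6*5)/8) + 26*(-25) - 1*(-3/8 + (6*5)/8)*(-25))*(-40) = (7 - (-3/8 + (1/8)*30)**2 + 26*(-3/8 + (1/8)*30) - 650 - 1*(-3/8 + (1/8)*30)*(-25))*(-40) = (7 - (-3/8 + 15/4)**2 + 26*(-3/8 + 15/4) - 650 - 1*(-3/8 + 15/4)*(-25))*(-40) = (7 - (27/8)**2 + 26*(27/8) - 650 - 1*27/8*(-25))*(-40) = (7 - 1*729/64 + 351/4 - 650 + 675/8)*(-40) = (7 - 729/64 + 351/4 - 650 + 675/8)*(-40) = -30865/64*(-40) = 154325/8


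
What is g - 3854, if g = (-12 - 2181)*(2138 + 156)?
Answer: -5034596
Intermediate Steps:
g = -5030742 (g = -2193*2294 = -5030742)
g - 3854 = -5030742 - 3854 = -5034596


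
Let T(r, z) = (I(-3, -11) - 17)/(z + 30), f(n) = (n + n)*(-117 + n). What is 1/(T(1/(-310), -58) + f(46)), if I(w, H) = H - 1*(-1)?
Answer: -28/182869 ≈ -0.00015312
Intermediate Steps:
I(w, H) = 1 + H (I(w, H) = H + 1 = 1 + H)
f(n) = 2*n*(-117 + n) (f(n) = (2*n)*(-117 + n) = 2*n*(-117 + n))
T(r, z) = -27/(30 + z) (T(r, z) = ((1 - 11) - 17)/(z + 30) = (-10 - 17)/(30 + z) = -27/(30 + z))
1/(T(1/(-310), -58) + f(46)) = 1/(-27/(30 - 58) + 2*46*(-117 + 46)) = 1/(-27/(-28) + 2*46*(-71)) = 1/(-27*(-1/28) - 6532) = 1/(27/28 - 6532) = 1/(-182869/28) = -28/182869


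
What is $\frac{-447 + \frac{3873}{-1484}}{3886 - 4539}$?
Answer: $\frac{667221}{969052} \approx 0.68853$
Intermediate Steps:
$\frac{-447 + \frac{3873}{-1484}}{3886 - 4539} = \frac{-447 + 3873 \left(- \frac{1}{1484}\right)}{-653} = \left(-447 - \frac{3873}{1484}\right) \left(- \frac{1}{653}\right) = \left(- \frac{667221}{1484}\right) \left(- \frac{1}{653}\right) = \frac{667221}{969052}$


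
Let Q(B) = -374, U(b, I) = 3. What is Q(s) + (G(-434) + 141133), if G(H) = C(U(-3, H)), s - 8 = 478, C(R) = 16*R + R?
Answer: 140810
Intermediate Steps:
C(R) = 17*R
s = 486 (s = 8 + 478 = 486)
G(H) = 51 (G(H) = 17*3 = 51)
Q(s) + (G(-434) + 141133) = -374 + (51 + 141133) = -374 + 141184 = 140810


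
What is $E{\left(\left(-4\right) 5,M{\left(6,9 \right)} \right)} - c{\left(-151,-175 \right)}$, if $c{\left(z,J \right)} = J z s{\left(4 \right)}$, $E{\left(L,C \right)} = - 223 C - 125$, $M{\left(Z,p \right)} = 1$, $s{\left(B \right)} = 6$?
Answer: $-158898$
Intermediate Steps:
$E{\left(L,C \right)} = -125 - 223 C$
$c{\left(z,J \right)} = 6 J z$ ($c{\left(z,J \right)} = J z 6 = 6 J z$)
$E{\left(\left(-4\right) 5,M{\left(6,9 \right)} \right)} - c{\left(-151,-175 \right)} = \left(-125 - 223\right) - 6 \left(-175\right) \left(-151\right) = \left(-125 - 223\right) - 158550 = -348 - 158550 = -158898$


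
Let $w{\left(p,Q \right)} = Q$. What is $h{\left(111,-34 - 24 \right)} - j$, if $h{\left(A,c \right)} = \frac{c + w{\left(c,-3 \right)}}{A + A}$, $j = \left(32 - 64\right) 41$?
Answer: $\frac{291203}{222} \approx 1311.7$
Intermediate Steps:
$j = -1312$ ($j = \left(-32\right) 41 = -1312$)
$h{\left(A,c \right)} = \frac{-3 + c}{2 A}$ ($h{\left(A,c \right)} = \frac{c - 3}{A + A} = \frac{-3 + c}{2 A}$)
$h{\left(111,-34 - 24 \right)} - j = \frac{-3 - 58}{2 \cdot 111} - -1312 = \frac{1}{2} \cdot \frac{1}{111} \left(-3 - 58\right) + 1312 = \frac{1}{2} \cdot \frac{1}{111} \left(-61\right) + 1312 = - \frac{61}{222} + 1312 = \frac{291203}{222}$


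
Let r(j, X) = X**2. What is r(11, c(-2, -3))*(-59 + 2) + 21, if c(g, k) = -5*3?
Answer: -12804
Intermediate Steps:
c(g, k) = -15
r(11, c(-2, -3))*(-59 + 2) + 21 = (-15)**2*(-59 + 2) + 21 = 225*(-57) + 21 = -12825 + 21 = -12804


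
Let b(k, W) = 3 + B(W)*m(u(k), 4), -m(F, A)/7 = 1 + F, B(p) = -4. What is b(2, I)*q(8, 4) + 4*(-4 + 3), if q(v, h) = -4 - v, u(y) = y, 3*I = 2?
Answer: -1048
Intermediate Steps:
I = ⅔ (I = (⅓)*2 = ⅔ ≈ 0.66667)
m(F, A) = -7 - 7*F (m(F, A) = -7*(1 + F) = -7 - 7*F)
b(k, W) = 31 + 28*k (b(k, W) = 3 - 4*(-7 - 7*k) = 3 + (28 + 28*k) = 31 + 28*k)
b(2, I)*q(8, 4) + 4*(-4 + 3) = (31 + 28*2)*(-4 - 1*8) + 4*(-4 + 3) = (31 + 56)*(-4 - 8) + 4*(-1) = 87*(-12) - 4 = -1044 - 4 = -1048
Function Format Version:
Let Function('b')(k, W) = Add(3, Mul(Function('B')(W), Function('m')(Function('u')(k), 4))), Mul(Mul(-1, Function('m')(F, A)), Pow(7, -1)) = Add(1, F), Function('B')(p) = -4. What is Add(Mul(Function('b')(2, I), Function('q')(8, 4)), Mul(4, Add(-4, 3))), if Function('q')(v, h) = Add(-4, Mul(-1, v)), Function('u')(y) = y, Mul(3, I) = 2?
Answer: -1048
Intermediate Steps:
I = Rational(2, 3) (I = Mul(Rational(1, 3), 2) = Rational(2, 3) ≈ 0.66667)
Function('m')(F, A) = Add(-7, Mul(-7, F)) (Function('m')(F, A) = Mul(-7, Add(1, F)) = Add(-7, Mul(-7, F)))
Function('b')(k, W) = Add(31, Mul(28, k)) (Function('b')(k, W) = Add(3, Mul(-4, Add(-7, Mul(-7, k)))) = Add(3, Add(28, Mul(28, k))) = Add(31, Mul(28, k)))
Add(Mul(Function('b')(2, I), Function('q')(8, 4)), Mul(4, Add(-4, 3))) = Add(Mul(Add(31, Mul(28, 2)), Add(-4, Mul(-1, 8))), Mul(4, Add(-4, 3))) = Add(Mul(Add(31, 56), Add(-4, -8)), Mul(4, -1)) = Add(Mul(87, -12), -4) = Add(-1044, -4) = -1048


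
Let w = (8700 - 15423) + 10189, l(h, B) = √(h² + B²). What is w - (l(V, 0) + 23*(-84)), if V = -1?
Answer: 5397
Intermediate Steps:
l(h, B) = √(B² + h²)
w = 3466 (w = -6723 + 10189 = 3466)
w - (l(V, 0) + 23*(-84)) = 3466 - (√(0² + (-1)²) + 23*(-84)) = 3466 - (√(0 + 1) - 1932) = 3466 - (√1 - 1932) = 3466 - (1 - 1932) = 3466 - 1*(-1931) = 3466 + 1931 = 5397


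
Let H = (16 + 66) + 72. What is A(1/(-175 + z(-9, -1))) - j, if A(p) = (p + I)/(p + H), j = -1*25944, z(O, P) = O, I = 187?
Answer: 245052549/9445 ≈ 25945.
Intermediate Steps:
j = -25944
H = 154 (H = 82 + 72 = 154)
A(p) = (187 + p)/(154 + p) (A(p) = (p + 187)/(p + 154) = (187 + p)/(154 + p))
A(1/(-175 + z(-9, -1))) - j = (187 + 1/(-175 - 9))/(154 + 1/(-175 - 9)) - 1*(-25944) = (187 + 1/(-184))/(154 + 1/(-184)) + 25944 = (187 - 1/184)/(154 - 1/184) + 25944 = (34407/184)/(28335/184) + 25944 = (184/28335)*(34407/184) + 25944 = 11469/9445 + 25944 = 245052549/9445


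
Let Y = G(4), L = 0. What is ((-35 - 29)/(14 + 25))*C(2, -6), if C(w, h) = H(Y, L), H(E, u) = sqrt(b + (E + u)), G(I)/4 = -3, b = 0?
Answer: -128*I*sqrt(3)/39 ≈ -5.6847*I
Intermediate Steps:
G(I) = -12 (G(I) = 4*(-3) = -12)
Y = -12
H(E, u) = sqrt(E + u) (H(E, u) = sqrt(0 + (E + u)) = sqrt(E + u))
C(w, h) = 2*I*sqrt(3) (C(w, h) = sqrt(-12 + 0) = sqrt(-12) = 2*I*sqrt(3))
((-35 - 29)/(14 + 25))*C(2, -6) = ((-35 - 29)/(14 + 25))*(2*I*sqrt(3)) = (-64/39)*(2*I*sqrt(3)) = (-64*1/39)*(2*I*sqrt(3)) = -128*I*sqrt(3)/39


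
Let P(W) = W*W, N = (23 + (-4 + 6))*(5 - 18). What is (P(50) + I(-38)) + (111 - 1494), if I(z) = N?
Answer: 792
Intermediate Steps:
N = -325 (N = (23 + 2)*(-13) = 25*(-13) = -325)
I(z) = -325
P(W) = W**2
(P(50) + I(-38)) + (111 - 1494) = (50**2 - 325) + (111 - 1494) = (2500 - 325) - 1383 = 2175 - 1383 = 792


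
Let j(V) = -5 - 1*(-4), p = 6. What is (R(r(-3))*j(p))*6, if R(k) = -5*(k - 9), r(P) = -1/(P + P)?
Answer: -265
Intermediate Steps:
j(V) = -1 (j(V) = -5 + 4 = -1)
r(P) = -1/(2*P)
R(k) = 45 - 5*k (R(k) = -5*(-9 + k) = 45 - 5*k)
(R(r(-3))*j(p))*6 = ((45 - (-5)/(2*(-3)))*(-1))*6 = ((45 - (-5)*(-1)/(2*3))*(-1))*6 = ((45 - 5*⅙)*(-1))*6 = ((45 - ⅚)*(-1))*6 = ((265/6)*(-1))*6 = -265/6*6 = -265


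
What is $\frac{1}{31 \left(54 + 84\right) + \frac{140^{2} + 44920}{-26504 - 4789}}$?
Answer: $\frac{31293}{133806934} \approx 0.00023387$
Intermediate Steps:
$\frac{1}{31 \left(54 + 84\right) + \frac{140^{2} + 44920}{-26504 - 4789}} = \frac{1}{31 \cdot 138 + \frac{19600 + 44920}{-31293}} = \frac{1}{4278 + 64520 \left(- \frac{1}{31293}\right)} = \frac{1}{4278 - \frac{64520}{31293}} = \frac{1}{\frac{133806934}{31293}} = \frac{31293}{133806934}$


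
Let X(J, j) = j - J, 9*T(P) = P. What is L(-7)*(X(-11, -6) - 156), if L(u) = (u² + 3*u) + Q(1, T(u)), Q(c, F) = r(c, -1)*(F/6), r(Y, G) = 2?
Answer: -113099/27 ≈ -4188.9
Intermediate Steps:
T(P) = P/9
Q(c, F) = F/3 (Q(c, F) = 2*(F/6) = F/3)
L(u) = u² + 82*u/27 (L(u) = (u² + 3*u) + (u/9)/3 = (u² + 3*u) + u/27 = u² + 82*u/27)
L(-7)*(X(-11, -6) - 156) = ((1/27)*(-7)*(82 + 27*(-7)))*((-6 - 1*(-11)) - 156) = ((1/27)*(-7)*(82 - 189))*((-6 + 11) - 156) = ((1/27)*(-7)*(-107))*(5 - 156) = (749/27)*(-151) = -113099/27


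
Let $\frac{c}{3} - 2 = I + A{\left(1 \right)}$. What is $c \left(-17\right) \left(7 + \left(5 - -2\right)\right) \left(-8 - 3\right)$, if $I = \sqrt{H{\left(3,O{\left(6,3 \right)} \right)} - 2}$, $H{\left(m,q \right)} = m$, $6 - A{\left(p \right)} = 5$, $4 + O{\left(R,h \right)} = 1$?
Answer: $31416$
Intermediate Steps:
$O{\left(R,h \right)} = -3$ ($O{\left(R,h \right)} = -4 + 1 = -3$)
$A{\left(p \right)} = 1$ ($A{\left(p \right)} = 6 - 5 = 1$)
$I = 1$ ($I = \sqrt{3 - 2} = \sqrt{1} = 1$)
$c = 12$ ($c = 6 + 3 \left(1 + 1\right) = 6 + 3 \cdot 2 = 6 + 6 = 12$)
$c \left(-17\right) \left(7 + \left(5 - -2\right)\right) \left(-8 - 3\right) = 12 \left(-17\right) \left(7 + \left(5 - -2\right)\right) \left(-8 - 3\right) = - 204 \left(7 + \left(5 + 2\right)\right) \left(-11\right) = - 204 \left(7 + 7\right) \left(-11\right) = - 204 \cdot 14 \left(-11\right) = \left(-204\right) \left(-154\right) = 31416$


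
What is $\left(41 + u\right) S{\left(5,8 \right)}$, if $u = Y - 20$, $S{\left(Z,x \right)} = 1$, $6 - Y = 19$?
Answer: $8$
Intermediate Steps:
$Y = -13$ ($Y = 6 - 19 = -13$)
$u = -33$ ($u = -13 - 20 = -33$)
$\left(41 + u\right) S{\left(5,8 \right)} = \left(41 - 33\right) 1 = 8 \cdot 1 = 8$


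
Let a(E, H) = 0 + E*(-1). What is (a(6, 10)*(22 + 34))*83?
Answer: -27888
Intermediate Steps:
a(E, H) = -E (a(E, H) = 0 - E = -E)
(a(6, 10)*(22 + 34))*83 = ((-1*6)*(22 + 34))*83 = -6*56*83 = -336*83 = -27888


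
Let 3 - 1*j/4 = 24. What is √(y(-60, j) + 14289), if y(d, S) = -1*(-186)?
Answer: 5*√579 ≈ 120.31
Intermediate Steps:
j = -84 (j = 12 - 4*24 = 12 - 96 = -84)
y(d, S) = 186
√(y(-60, j) + 14289) = √(186 + 14289) = √14475 = 5*√579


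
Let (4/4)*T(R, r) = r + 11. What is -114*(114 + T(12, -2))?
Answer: -14022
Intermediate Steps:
T(R, r) = 11 + r (T(R, r) = r + 11 = 11 + r)
-114*(114 + T(12, -2)) = -114*(114 + (11 - 2)) = -114*(114 + 9) = -114*123 = -14022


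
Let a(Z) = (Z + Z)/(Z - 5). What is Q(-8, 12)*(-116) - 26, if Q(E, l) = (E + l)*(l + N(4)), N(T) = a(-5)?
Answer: -6058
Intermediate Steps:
a(Z) = 2*Z/(-5 + Z) (a(Z) = (2*Z)/(-5 + Z) = 2*Z/(-5 + Z))
N(T) = 1 (N(T) = 2*(-5)/(-5 - 5) = 2*(-5)/(-10) = 2*(-5)*(-⅒) = 1)
Q(E, l) = (1 + l)*(E + l) (Q(E, l) = (E + l)*(l + 1) = (E + l)*(1 + l) = (1 + l)*(E + l))
Q(-8, 12)*(-116) - 26 = (-8 + 12 + 12² - 8*12)*(-116) - 26 = (-8 + 12 + 144 - 96)*(-116) - 26 = 52*(-116) - 26 = -6032 - 26 = -6058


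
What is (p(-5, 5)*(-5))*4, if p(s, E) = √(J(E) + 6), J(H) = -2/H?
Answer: -8*√35 ≈ -47.329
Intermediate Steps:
p(s, E) = √(6 - 2/E) (p(s, E) = √(-2/E + 6) = √(6 - 2/E))
(p(-5, 5)*(-5))*4 = (√(6 - 2/5)*(-5))*4 = (√(6 - 2*⅕)*(-5))*4 = (√(6 - ⅖)*(-5))*4 = (√(28/5)*(-5))*4 = ((2*√35/5)*(-5))*4 = -2*√35*4 = -8*√35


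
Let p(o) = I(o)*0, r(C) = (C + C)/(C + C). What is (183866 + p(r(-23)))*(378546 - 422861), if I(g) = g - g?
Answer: -8148021790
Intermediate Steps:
I(g) = 0 (I(g) = g - g = 0)
r(C) = 1 (r(C) = (2*C)/((2*C)) = (2*C)*(1/(2*C)) = 1)
p(o) = 0 (p(o) = 0*0 = 0)
(183866 + p(r(-23)))*(378546 - 422861) = (183866 + 0)*(378546 - 422861) = 183866*(-44315) = -8148021790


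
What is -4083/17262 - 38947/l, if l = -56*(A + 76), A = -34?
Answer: 5259523/322224 ≈ 16.323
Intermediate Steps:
l = -2352 (l = -56*(-34 + 76) = -56*42 = -2352)
-4083/17262 - 38947/l = -4083/17262 - 38947/(-2352) = -4083*1/17262 - 38947*(-1/2352) = -1361/5754 + 38947/2352 = 5259523/322224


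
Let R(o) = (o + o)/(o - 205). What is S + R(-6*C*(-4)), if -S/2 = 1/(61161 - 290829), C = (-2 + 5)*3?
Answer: 49608299/1263174 ≈ 39.273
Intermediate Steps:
C = 9 (C = 3*3 = 9)
R(o) = 2*o/(-205 + o) (R(o) = (2*o)/(-205 + o) = 2*o/(-205 + o))
S = 1/114834 (S = -2/(61161 - 290829) = -2/(-229668) = -2*(-1/229668) = 1/114834 ≈ 8.7082e-6)
S + R(-6*C*(-4)) = 1/114834 + 2*(-6*9*(-4))/(-205 - 6*9*(-4)) = 1/114834 + 2*(-54*(-4))/(-205 - 54*(-4)) = 1/114834 + 2*216/(-205 + 216) = 1/114834 + 2*216/11 = 1/114834 + 2*216*(1/11) = 1/114834 + 432/11 = 49608299/1263174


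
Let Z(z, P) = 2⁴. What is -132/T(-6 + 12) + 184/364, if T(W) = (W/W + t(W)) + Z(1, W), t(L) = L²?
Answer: -9574/4823 ≈ -1.9851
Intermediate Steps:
Z(z, P) = 16
T(W) = 17 + W² (T(W) = (W/W + W²) + 16 = (1 + W²) + 16 = 17 + W²)
-132/T(-6 + 12) + 184/364 = -132/(17 + (-6 + 12)²) + 184/364 = -132/(17 + 6²) + 184*(1/364) = -132/(17 + 36) + 46/91 = -132/53 + 46/91 = -9574/4823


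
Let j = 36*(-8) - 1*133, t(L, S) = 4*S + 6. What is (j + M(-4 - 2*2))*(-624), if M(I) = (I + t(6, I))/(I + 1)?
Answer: 1817712/7 ≈ 2.5967e+5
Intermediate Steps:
t(L, S) = 6 + 4*S
j = -421 (j = -288 - 133 = -421)
M(I) = (6 + 5*I)/(1 + I) (M(I) = (I + (6 + 4*I))/(I + 1) = (6 + 5*I)/(1 + I))
(j + M(-4 - 2*2))*(-624) = (-421 + (6 + 5*(-4 - 2*2))/(1 + (-4 - 2*2)))*(-624) = (-421 + (6 + 5*(-4 - 4))/(1 + (-4 - 4)))*(-624) = (-421 + (6 + 5*(-8))/(1 - 8))*(-624) = (-421 + (6 - 40)/(-7))*(-624) = (-421 - ⅐*(-34))*(-624) = (-421 + 34/7)*(-624) = -2913/7*(-624) = 1817712/7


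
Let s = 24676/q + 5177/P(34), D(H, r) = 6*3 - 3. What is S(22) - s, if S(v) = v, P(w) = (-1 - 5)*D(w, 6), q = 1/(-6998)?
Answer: 15541445477/90 ≈ 1.7268e+8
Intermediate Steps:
D(H, r) = 15 (D(H, r) = 18 - 3 = 15)
q = -1/6998 ≈ -0.00014290
P(w) = -90 (P(w) = (-1 - 5)*15 = -6*15 = -90)
s = -15541443497/90 (s = 24676/(-1/6998) + 5177/(-90) = 24676*(-6998) + 5177*(-1/90) = -172682648 - 5177/90 = -15541443497/90 ≈ -1.7268e+8)
S(22) - s = 22 - 1*(-15541443497/90) = 22 + 15541443497/90 = 15541445477/90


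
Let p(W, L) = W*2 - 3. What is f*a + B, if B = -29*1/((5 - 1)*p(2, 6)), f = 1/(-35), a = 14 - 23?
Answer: -979/140 ≈ -6.9929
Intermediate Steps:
p(W, L) = -3 + 2*W (p(W, L) = 2*W - 3 = -3 + 2*W)
a = -9
f = -1/35 ≈ -0.028571
B = -29/4 (B = -29*1/((-3 + 2*2)*(5 - 1)) = -29*1/(4*(-3 + 4)) = -29/(1*4) = -29/4 ≈ -7.2500)
f*a + B = -1/35*(-9) - 29/4 = 9/35 - 29/4 = -979/140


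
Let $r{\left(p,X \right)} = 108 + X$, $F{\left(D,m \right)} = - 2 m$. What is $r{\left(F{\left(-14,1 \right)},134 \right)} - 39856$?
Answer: $-39614$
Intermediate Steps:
$r{\left(F{\left(-14,1 \right)},134 \right)} - 39856 = \left(108 + 134\right) - 39856 = 242 - 39856 = -39614$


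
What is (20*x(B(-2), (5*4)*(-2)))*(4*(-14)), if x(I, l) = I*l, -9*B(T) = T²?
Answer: -179200/9 ≈ -19911.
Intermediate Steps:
B(T) = -T²/9
(20*x(B(-2), (5*4)*(-2)))*(4*(-14)) = (20*((-⅑*(-2)²)*((5*4)*(-2))))*(4*(-14)) = (20*((-⅑*4)*(20*(-2))))*(-56) = (20*(-4/9*(-40)))*(-56) = (20*(160/9))*(-56) = (3200/9)*(-56) = -179200/9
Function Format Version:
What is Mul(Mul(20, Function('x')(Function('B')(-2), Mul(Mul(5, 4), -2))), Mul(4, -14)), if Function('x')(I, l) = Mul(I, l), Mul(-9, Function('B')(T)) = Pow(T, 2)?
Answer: Rational(-179200, 9) ≈ -19911.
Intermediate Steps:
Function('B')(T) = Mul(Rational(-1, 9), Pow(T, 2))
Mul(Mul(20, Function('x')(Function('B')(-2), Mul(Mul(5, 4), -2))), Mul(4, -14)) = Mul(Mul(20, Mul(Mul(Rational(-1, 9), Pow(-2, 2)), Mul(Mul(5, 4), -2))), Mul(4, -14)) = Mul(Mul(20, Mul(Mul(Rational(-1, 9), 4), Mul(20, -2))), -56) = Mul(Mul(20, Mul(Rational(-4, 9), -40)), -56) = Mul(Mul(20, Rational(160, 9)), -56) = Mul(Rational(3200, 9), -56) = Rational(-179200, 9)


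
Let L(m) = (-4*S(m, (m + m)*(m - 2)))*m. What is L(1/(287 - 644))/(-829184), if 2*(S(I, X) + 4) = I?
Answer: 2857/52839335808 ≈ 5.4070e-8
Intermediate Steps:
S(I, X) = -4 + I/2
L(m) = m*(16 - 2*m) (L(m) = (-4*(-4 + m/2))*m = (16 - 2*m)*m = m*(16 - 2*m))
L(1/(287 - 644))/(-829184) = (2*(8 - 1/(287 - 644))/(287 - 644))/(-829184) = (2*(8 - 1/(-357))/(-357))*(-1/829184) = (2*(-1/357)*(8 - 1*(-1/357)))*(-1/829184) = (2*(-1/357)*(8 + 1/357))*(-1/829184) = (2*(-1/357)*(2857/357))*(-1/829184) = -5714/127449*(-1/829184) = 2857/52839335808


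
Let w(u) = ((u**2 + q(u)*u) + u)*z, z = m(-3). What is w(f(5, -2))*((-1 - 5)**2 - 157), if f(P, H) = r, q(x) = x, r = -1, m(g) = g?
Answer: 363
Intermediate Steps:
z = -3
f(P, H) = -1
w(u) = -6*u**2 - 3*u (w(u) = ((u**2 + u*u) + u)*(-3) = ((u**2 + u**2) + u)*(-3) = (2*u**2 + u)*(-3) = (u + 2*u**2)*(-3) = -6*u**2 - 3*u)
w(f(5, -2))*((-1 - 5)**2 - 157) = (-3*(-1)*(1 + 2*(-1)))*((-1 - 5)**2 - 157) = (-3*(-1)*(1 - 2))*((-6)**2 - 157) = (-3*(-1)*(-1))*(36 - 157) = -3*(-121) = 363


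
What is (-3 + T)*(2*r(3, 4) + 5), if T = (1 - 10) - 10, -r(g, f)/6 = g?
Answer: 682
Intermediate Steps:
r(g, f) = -6*g
T = -19 (T = -9 - 10 = -19)
(-3 + T)*(2*r(3, 4) + 5) = (-3 - 19)*(2*(-6*3) + 5) = -22*(2*(-18) + 5) = -22*(-36 + 5) = -22*(-31) = 682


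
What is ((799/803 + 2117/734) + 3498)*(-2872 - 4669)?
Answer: -15564734196633/589402 ≈ -2.6408e+7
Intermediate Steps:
((799/803 + 2117/734) + 3498)*(-2872 - 4669) = ((799*(1/803) + 2117*(1/734)) + 3498)*(-7541) = ((799/803 + 2117/734) + 3498)*(-7541) = (2286417/589402 + 3498)*(-7541) = (2064014613/589402)*(-7541) = -15564734196633/589402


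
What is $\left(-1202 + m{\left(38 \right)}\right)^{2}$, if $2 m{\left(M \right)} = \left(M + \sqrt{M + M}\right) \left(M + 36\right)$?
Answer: $145660 + 30192 \sqrt{19} \approx 2.7726 \cdot 10^{5}$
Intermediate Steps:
$m{\left(M \right)} = \frac{\left(36 + M\right) \left(M + \sqrt{2} \sqrt{M}\right)}{2}$ ($m{\left(M \right)} = \frac{\left(M + \sqrt{M + M}\right) \left(M + 36\right)}{2} = \frac{\left(M + \sqrt{2 M}\right) \left(36 + M\right)}{2} = \frac{\left(M + \sqrt{2} \sqrt{M}\right) \left(36 + M\right)}{2} = \frac{\left(36 + M\right) \left(M + \sqrt{2} \sqrt{M}\right)}{2}$)
$\left(-1202 + m{\left(38 \right)}\right)^{2} = \left(-1202 + \left(\frac{38^{2}}{2} + 18 \cdot 38 + \frac{\sqrt{2} \cdot 38^{\frac{3}{2}}}{2} + 18 \sqrt{2} \sqrt{38}\right)\right)^{2} = \left(-1202 + \left(\frac{1}{2} \cdot 1444 + 684 + \frac{\sqrt{2} \cdot 38 \sqrt{38}}{2} + 36 \sqrt{19}\right)\right)^{2} = \left(-1202 + \left(722 + 684 + 38 \sqrt{19} + 36 \sqrt{19}\right)\right)^{2} = \left(-1202 + \left(1406 + 74 \sqrt{19}\right)\right)^{2} = \left(204 + 74 \sqrt{19}\right)^{2}$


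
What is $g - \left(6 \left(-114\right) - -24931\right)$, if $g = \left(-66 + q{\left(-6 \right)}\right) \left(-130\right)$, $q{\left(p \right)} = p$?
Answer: $-14887$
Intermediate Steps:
$g = 9360$ ($g = \left(-66 - 6\right) \left(-130\right) = \left(-72\right) \left(-130\right) = 9360$)
$g - \left(6 \left(-114\right) - -24931\right) = 9360 - \left(6 \left(-114\right) - -24931\right) = 9360 - \left(-684 + 24931\right) = 9360 - 24247 = -14887$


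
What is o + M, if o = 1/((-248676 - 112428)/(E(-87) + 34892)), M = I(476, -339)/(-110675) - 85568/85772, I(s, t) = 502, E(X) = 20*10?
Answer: -235525695071461/214243366560900 ≈ -1.0993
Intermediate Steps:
E(X) = 200
M = -2378323986/2373204025 (M = 502/(-110675) - 85568/85772 = 502*(-1/110675) - 85568*1/85772 = -502/110675 - 21392/21443 = -2378323986/2373204025 ≈ -1.0022)
o = -8773/90276 (o = 1/((-248676 - 112428)/(200 + 34892)) = 1/(-361104/35092) = 1/(-361104*1/35092) = 1/(-90276/8773) = -8773/90276 ≈ -0.097180)
o + M = -8773/90276 - 2378323986/2373204025 = -235525695071461/214243366560900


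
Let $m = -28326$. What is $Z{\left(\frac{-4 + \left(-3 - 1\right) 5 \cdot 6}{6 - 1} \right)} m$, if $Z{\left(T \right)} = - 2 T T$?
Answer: $\frac{871081152}{25} \approx 3.4843 \cdot 10^{7}$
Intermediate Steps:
$Z{\left(T \right)} = - 2 T^{2}$
$Z{\left(\frac{-4 + \left(-3 - 1\right) 5 \cdot 6}{6 - 1} \right)} m = - 2 \left(\frac{-4 + \left(-3 - 1\right) 5 \cdot 6}{6 - 1}\right)^{2} \left(-28326\right) = - 2 \left(\frac{-4 - 120}{5}\right)^{2} \left(-28326\right) = - 2 \left(\left(-4 - 120\right) \frac{1}{5}\right)^{2} \left(-28326\right) = - 2 \left(\left(-124\right) \frac{1}{5}\right)^{2} \left(-28326\right) = - 2 \left(- \frac{124}{5}\right)^{2} \left(-28326\right) = \left(-2\right) \frac{15376}{25} \left(-28326\right) = \left(- \frac{30752}{25}\right) \left(-28326\right) = \frac{871081152}{25}$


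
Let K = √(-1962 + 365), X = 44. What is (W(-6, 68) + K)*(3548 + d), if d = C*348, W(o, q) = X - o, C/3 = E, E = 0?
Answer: 177400 + 3548*I*√1597 ≈ 1.774e+5 + 1.4179e+5*I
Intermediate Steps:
C = 0 (C = 3*0 = 0)
K = I*√1597 (K = √(-1597) = I*√1597 ≈ 39.962*I)
W(o, q) = 44 - o
d = 0 (d = 0*348 = 0)
(W(-6, 68) + K)*(3548 + d) = ((44 - 1*(-6)) + I*√1597)*(3548 + 0) = ((44 + 6) + I*√1597)*3548 = (50 + I*√1597)*3548 = 177400 + 3548*I*√1597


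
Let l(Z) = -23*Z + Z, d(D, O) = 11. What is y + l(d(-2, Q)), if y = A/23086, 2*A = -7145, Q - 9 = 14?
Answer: -11180769/46172 ≈ -242.15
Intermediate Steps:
Q = 23 (Q = 9 + 14 = 23)
A = -7145/2 (A = (½)*(-7145) = -7145/2 ≈ -3572.5)
l(Z) = -22*Z
y = -7145/46172 (y = -7145/2/23086 = -7145/2*1/23086 = -7145/46172 ≈ -0.15475)
y + l(d(-2, Q)) = -7145/46172 - 22*11 = -7145/46172 - 242 = -11180769/46172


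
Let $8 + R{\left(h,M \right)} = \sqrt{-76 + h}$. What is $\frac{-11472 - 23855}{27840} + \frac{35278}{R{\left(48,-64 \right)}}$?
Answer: $- \frac{1965091561}{640320} - \frac{17639 i \sqrt{7}}{23} \approx -3068.9 - 2029.1 i$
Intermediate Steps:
$R{\left(h,M \right)} = -8 + \sqrt{-76 + h}$
$\frac{-11472 - 23855}{27840} + \frac{35278}{R{\left(48,-64 \right)}} = \frac{-11472 - 23855}{27840} + \frac{35278}{-8 + \sqrt{-76 + 48}} = \left(-35327\right) \frac{1}{27840} + \frac{35278}{-8 + \sqrt{-28}} = - \frac{35327}{27840} + \frac{35278}{-8 + 2 i \sqrt{7}}$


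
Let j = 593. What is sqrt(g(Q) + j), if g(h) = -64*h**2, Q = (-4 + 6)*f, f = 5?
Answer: I*sqrt(5807) ≈ 76.204*I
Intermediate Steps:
Q = 10 (Q = (-4 + 6)*5 = 2*5 = 10)
sqrt(g(Q) + j) = sqrt(-64*10**2 + 593) = sqrt(-64*100 + 593) = sqrt(-6400 + 593) = sqrt(-5807) = I*sqrt(5807)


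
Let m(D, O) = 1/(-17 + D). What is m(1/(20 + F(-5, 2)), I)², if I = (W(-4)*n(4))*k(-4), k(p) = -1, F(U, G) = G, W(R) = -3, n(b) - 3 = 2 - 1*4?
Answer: 484/139129 ≈ 0.0034788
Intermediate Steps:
n(b) = 1 (n(b) = 3 + (2 - 1*4) = 3 + (2 - 4) = 3 - 2 = 1)
I = 3 (I = -3*1*(-1) = -3*(-1) = 3)
m(1/(20 + F(-5, 2)), I)² = (1/(-17 + 1/(20 + 2)))² = (1/(-17 + 1/22))² = (1/(-373/22))² = (-22/373)² = 484/139129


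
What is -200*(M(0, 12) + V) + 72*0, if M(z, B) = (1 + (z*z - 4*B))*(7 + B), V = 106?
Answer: 157400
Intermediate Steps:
M(z, B) = (7 + B)*(1 + z**2 - 4*B) (M(z, B) = (1 + (z**2 - 4*B))*(7 + B) = (1 + z**2 - 4*B)*(7 + B) = (7 + B)*(1 + z**2 - 4*B))
-200*(M(0, 12) + V) + 72*0 = -200*((7 - 27*12 - 4*12**2 + 7*0**2 + 12*0**2) + 106) + 72*0 = -200*((7 - 324 - 4*144 + 7*0 + 12*0) + 106) + 0 = -200*((7 - 324 - 576 + 0 + 0) + 106) + 0 = -200*(-893 + 106) + 0 = -200*(-787) + 0 = 157400 + 0 = 157400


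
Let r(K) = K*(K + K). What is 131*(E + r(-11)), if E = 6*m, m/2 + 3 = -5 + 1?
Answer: 20698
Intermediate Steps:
m = -14 (m = -6 + 2*(-5 + 1) = -6 + 2*(-4) = -6 - 8 = -14)
E = -84 (E = 6*(-14) = -84)
r(K) = 2*K² (r(K) = K*(2*K) = 2*K²)
131*(E + r(-11)) = 131*(-84 + 2*(-11)²) = 131*(-84 + 2*121) = 131*(-84 + 242) = 131*158 = 20698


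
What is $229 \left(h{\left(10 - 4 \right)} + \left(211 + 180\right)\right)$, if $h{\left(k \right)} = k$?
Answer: $90913$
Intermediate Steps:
$229 \left(h{\left(10 - 4 \right)} + \left(211 + 180\right)\right) = 229 \left(\left(10 - 4\right) + \left(211 + 180\right)\right) = 229 \left(6 + 391\right) = 229 \cdot 397 = 90913$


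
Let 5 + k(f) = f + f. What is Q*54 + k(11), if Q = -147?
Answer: -7921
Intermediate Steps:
k(f) = -5 + 2*f (k(f) = -5 + (f + f) = -5 + 2*f)
Q*54 + k(11) = -147*54 + (-5 + 2*11) = -7938 + (-5 + 22) = -7938 + 17 = -7921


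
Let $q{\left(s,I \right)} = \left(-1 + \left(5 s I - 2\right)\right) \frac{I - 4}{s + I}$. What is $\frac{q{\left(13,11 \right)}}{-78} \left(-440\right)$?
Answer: $\frac{137060}{117} \approx 1171.5$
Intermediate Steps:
$q{\left(s,I \right)} = \frac{\left(-4 + I\right) \left(-3 + 5 I s\right)}{I + s}$ ($q{\left(s,I \right)} = \left(-1 + \left(5 I s - 2\right)\right) \frac{-4 + I}{I + s} = \left(-1 + \left(-2 + 5 I s\right)\right) \frac{-4 + I}{I + s} = \left(-3 + 5 I s\right) \frac{-4 + I}{I + s} = \frac{\left(-4 + I\right) \left(-3 + 5 I s\right)}{I + s}$)
$\frac{q{\left(13,11 \right)}}{-78} \left(-440\right) = \frac{\frac{1}{11 + 13} \left(12 - 33 - 220 \cdot 13 + 5 \cdot 13 \cdot 11^{2}\right)}{-78} \left(-440\right) = \frac{12 - 33 - 2860 + 5 \cdot 13 \cdot 121}{24} \left(- \frac{1}{78}\right) \left(-440\right) = \frac{12 - 33 - 2860 + 7865}{24} \left(- \frac{1}{78}\right) \left(-440\right) = \frac{1}{24} \cdot 4984 \left(- \frac{1}{78}\right) \left(-440\right) = \frac{623}{3} \left(- \frac{1}{78}\right) \left(-440\right) = \left(- \frac{623}{234}\right) \left(-440\right) = \frac{137060}{117}$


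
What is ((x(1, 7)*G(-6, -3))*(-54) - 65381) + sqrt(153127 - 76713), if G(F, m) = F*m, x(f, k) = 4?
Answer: -69269 + sqrt(76414) ≈ -68993.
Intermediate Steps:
((x(1, 7)*G(-6, -3))*(-54) - 65381) + sqrt(153127 - 76713) = ((4*(-6*(-3)))*(-54) - 65381) + sqrt(153127 - 76713) = ((4*18)*(-54) - 65381) + sqrt(76414) = (72*(-54) - 65381) + sqrt(76414) = (-3888 - 65381) + sqrt(76414) = -69269 + sqrt(76414)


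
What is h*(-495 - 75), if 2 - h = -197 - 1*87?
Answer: -163020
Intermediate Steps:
h = 286 (h = 2 - (-197 - 1*87) = 2 - (-197 - 87) = 2 - 1*(-284) = 2 + 284 = 286)
h*(-495 - 75) = 286*(-495 - 75) = 286*(-570) = -163020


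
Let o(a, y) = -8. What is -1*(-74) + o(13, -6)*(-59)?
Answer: 546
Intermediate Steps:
-1*(-74) + o(13, -6)*(-59) = -1*(-74) - 8*(-59) = 74 + 472 = 546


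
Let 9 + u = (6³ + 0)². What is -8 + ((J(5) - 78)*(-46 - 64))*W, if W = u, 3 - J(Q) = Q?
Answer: 410493592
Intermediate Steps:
J(Q) = 3 - Q
u = 46647 (u = -9 + (6³ + 0)² = -9 + (216 + 0)² = -9 + 216² = -9 + 46656 = 46647)
W = 46647
-8 + ((J(5) - 78)*(-46 - 64))*W = -8 + (((3 - 1*5) - 78)*(-46 - 64))*46647 = -8 + (((3 - 5) - 78)*(-110))*46647 = -8 + ((-2 - 78)*(-110))*46647 = -8 - 80*(-110)*46647 = -8 + 8800*46647 = -8 + 410493600 = 410493592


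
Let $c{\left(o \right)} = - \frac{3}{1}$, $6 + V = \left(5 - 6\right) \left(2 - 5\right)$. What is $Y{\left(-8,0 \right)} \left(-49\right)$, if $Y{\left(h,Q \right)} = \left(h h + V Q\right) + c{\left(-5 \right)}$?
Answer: $-2989$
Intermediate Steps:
$V = -3$ ($V = -6 + \left(5 - 6\right) \left(2 - 5\right) = -6 - -3 = -6 + 3 = -3$)
$c{\left(o \right)} = -3$ ($c{\left(o \right)} = \left(-3\right) 1 = -3$)
$Y{\left(h,Q \right)} = -3 + h^{2} - 3 Q$ ($Y{\left(h,Q \right)} = \left(h h - 3 Q\right) - 3 = \left(h^{2} - 3 Q\right) - 3 = -3 + h^{2} - 3 Q$)
$Y{\left(-8,0 \right)} \left(-49\right) = \left(-3 + \left(-8\right)^{2} - 0\right) \left(-49\right) = \left(-3 + 64 + 0\right) \left(-49\right) = 61 \left(-49\right) = -2989$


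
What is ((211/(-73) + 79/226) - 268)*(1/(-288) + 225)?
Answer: -289222755017/4751424 ≈ -60871.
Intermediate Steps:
((211/(-73) + 79/226) - 268)*(1/(-288) + 225) = ((211*(-1/73) + 79*(1/226)) - 268)*(-1/288 + 225) = ((-211/73 + 79/226) - 268)*(64799/288) = (-41919/16498 - 268)*(64799/288) = -4463383/16498*64799/288 = -289222755017/4751424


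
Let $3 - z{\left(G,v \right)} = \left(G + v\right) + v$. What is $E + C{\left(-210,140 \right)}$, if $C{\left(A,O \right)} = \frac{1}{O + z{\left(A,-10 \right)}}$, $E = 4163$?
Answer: $\frac{1552800}{373} \approx 4163.0$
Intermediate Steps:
$z{\left(G,v \right)} = 3 - G - 2 v$ ($z{\left(G,v \right)} = 3 - \left(\left(G + v\right) + v\right) = 3 - \left(G + 2 v\right) = 3 - G - 2 v$)
$C{\left(A,O \right)} = \frac{1}{23 + O - A}$ ($C{\left(A,O \right)} = \frac{1}{O - \left(-23 + A\right)} = \frac{1}{23 + O - A}$)
$E + C{\left(-210,140 \right)} = 4163 + \frac{1}{23 + 140 - -210} = 4163 + \frac{1}{23 + 140 + 210} = 4163 + \frac{1}{373} = \frac{1552800}{373}$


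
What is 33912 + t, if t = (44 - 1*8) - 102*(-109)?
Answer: 45066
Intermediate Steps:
t = 11154 (t = (44 - 8) + 11118 = 36 + 11118 = 11154)
33912 + t = 33912 + 11154 = 45066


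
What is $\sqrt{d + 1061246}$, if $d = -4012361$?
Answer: $i \sqrt{2951115} \approx 1717.9 i$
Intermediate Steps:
$\sqrt{d + 1061246} = \sqrt{-4012361 + 1061246} = \sqrt{-2951115} = i \sqrt{2951115}$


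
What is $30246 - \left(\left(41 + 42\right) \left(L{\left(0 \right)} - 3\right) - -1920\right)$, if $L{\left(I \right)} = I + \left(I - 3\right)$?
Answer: $28824$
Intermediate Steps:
$L{\left(I \right)} = -3 + 2 I$ ($L{\left(I \right)} = I + \left(-3 + I\right) = -3 + 2 I$)
$30246 - \left(\left(41 + 42\right) \left(L{\left(0 \right)} - 3\right) - -1920\right) = 30246 - \left(\left(41 + 42\right) \left(\left(-3 + 2 \cdot 0\right) - 3\right) - -1920\right) = 30246 - \left(83 \left(\left(-3 + 0\right) - 3\right) + 1920\right) = 30246 - \left(83 \left(-3 - 3\right) + 1920\right) = 30246 - \left(83 \left(-6\right) + 1920\right) = 30246 - \left(-498 + 1920\right) = 30246 - 1422 = 28824$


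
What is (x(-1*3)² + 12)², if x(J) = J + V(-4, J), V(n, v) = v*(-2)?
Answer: 441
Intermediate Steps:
V(n, v) = -2*v
x(J) = -J (x(J) = J - 2*J = -J)
(x(-1*3)² + 12)² = ((-(-1)*3)² + 12)² = ((-1*(-3))² + 12)² = (3² + 12)² = (9 + 12)² = 21² = 441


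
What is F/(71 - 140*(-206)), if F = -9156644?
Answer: -9156644/28911 ≈ -316.72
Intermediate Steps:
F/(71 - 140*(-206)) = -9156644/(71 - 140*(-206)) = -9156644/(71 + 28840) = -9156644/28911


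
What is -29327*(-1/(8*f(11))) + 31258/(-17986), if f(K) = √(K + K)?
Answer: -15629/8993 + 29327*√22/176 ≈ 779.83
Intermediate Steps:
f(K) = √2*√K (f(K) = √(2*K) = √2*√K)
-29327*(-1/(8*f(11))) + 31258/(-17986) = -29327*(-√22/176) + 31258/(-17986) = -29327*(-√22/176) + 31258*(-1/17986) = -29327*(-√22/176) - 15629/8993 = -(-29327)*√22/176 - 15629/8993 = 29327*√22/176 - 15629/8993 = -15629/8993 + 29327*√22/176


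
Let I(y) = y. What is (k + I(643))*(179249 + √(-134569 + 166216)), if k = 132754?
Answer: 23911278853 + 133397*√31647 ≈ 2.3935e+10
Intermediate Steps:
(k + I(643))*(179249 + √(-134569 + 166216)) = (132754 + 643)*(179249 + √(-134569 + 166216)) = 133397*(179249 + √31647) = 23911278853 + 133397*√31647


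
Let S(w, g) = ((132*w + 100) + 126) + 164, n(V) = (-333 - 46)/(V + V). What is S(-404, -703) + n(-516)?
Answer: -54631637/1032 ≈ -52938.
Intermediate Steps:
n(V) = -379/(2*V) (n(V) = -379*1/(2*V) = -379/(2*V))
S(w, g) = 390 + 132*w (S(w, g) = ((100 + 132*w) + 126) + 164 = (226 + 132*w) + 164 = 390 + 132*w)
S(-404, -703) + n(-516) = (390 + 132*(-404)) - 379/2/(-516) = (390 - 53328) - 379/2*(-1/516) = -52938 + 379/1032 = -54631637/1032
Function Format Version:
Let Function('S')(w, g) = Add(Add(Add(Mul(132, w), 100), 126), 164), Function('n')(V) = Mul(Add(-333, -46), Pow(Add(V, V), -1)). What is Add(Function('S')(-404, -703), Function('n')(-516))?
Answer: Rational(-54631637, 1032) ≈ -52938.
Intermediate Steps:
Function('n')(V) = Mul(Rational(-379, 2), Pow(V, -1)) (Function('n')(V) = Mul(-379, Pow(Mul(2, V), -1)) = Mul(-379, Mul(Rational(1, 2), Pow(V, -1))) = Mul(Rational(-379, 2), Pow(V, -1)))
Function('S')(w, g) = Add(390, Mul(132, w)) (Function('S')(w, g) = Add(Add(Add(100, Mul(132, w)), 126), 164) = Add(Add(226, Mul(132, w)), 164) = Add(390, Mul(132, w)))
Add(Function('S')(-404, -703), Function('n')(-516)) = Add(Add(390, Mul(132, -404)), Mul(Rational(-379, 2), Pow(-516, -1))) = Add(Add(390, -53328), Mul(Rational(-379, 2), Rational(-1, 516))) = Add(-52938, Rational(379, 1032)) = Rational(-54631637, 1032)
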